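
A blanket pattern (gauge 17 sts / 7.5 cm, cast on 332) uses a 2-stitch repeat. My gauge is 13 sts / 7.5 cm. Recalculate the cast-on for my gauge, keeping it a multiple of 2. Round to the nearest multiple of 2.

CO 254 sts.

332 × 13 / 17 = 253.88.
Nearest multiple of 2: 254.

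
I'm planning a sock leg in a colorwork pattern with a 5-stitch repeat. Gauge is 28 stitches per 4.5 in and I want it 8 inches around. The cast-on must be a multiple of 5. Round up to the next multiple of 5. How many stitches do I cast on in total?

Cast on 50 stitches.

28 / 4.5 = 6.222 sts per inch.
8 × 6.222 = 49.78 sts.
Next multiple of 5: 50.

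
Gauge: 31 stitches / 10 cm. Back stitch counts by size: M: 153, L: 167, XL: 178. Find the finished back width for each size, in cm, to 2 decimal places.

31/10 = 3.1 sts per cm.
M: 153 / 3.1 = 49.355 → 49.35 cm.
L: 167 / 3.1 = 53.871 → 53.87 cm.
XL: 178 / 3.1 = 57.419 → 57.42 cm.

M 49.35 cm; L 53.87 cm; XL 57.42 cm.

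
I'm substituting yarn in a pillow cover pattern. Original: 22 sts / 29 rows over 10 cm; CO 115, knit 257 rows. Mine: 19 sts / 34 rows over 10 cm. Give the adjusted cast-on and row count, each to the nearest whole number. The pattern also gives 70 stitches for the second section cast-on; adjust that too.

Stitches: 115 × 19/22 = 99.32 → 99.
Rows: 257 × 34/29 = 301.31 → 301.
second section cast-on: 70 × 19/22 = 60.45 → 60.

Cast on 99 stitches; work 301 rows; second section cast-on 60 stitches.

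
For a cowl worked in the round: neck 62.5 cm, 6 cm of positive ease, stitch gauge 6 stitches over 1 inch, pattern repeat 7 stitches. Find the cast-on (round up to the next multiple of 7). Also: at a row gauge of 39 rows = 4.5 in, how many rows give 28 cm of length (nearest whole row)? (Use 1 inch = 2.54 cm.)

Cast on 168 stitches; work 96 rows.

Finished = 62.5 + 6 = 68.5 cm.
68.5 cm × 1/2.54 = 26.97 inches.
6/1 = 6 sts per in; 26.97 × 6 = 161.81 sts.
Next multiple of 7 → 168.
28 cm = 11.02 inches; × 8.667 = 95.54 → 96 rows.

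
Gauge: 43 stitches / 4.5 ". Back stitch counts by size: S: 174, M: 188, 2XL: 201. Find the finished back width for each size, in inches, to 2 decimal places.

43/4.5 = 9.556 sts per in.
S: 174 / 9.556 = 18.209 → 18.21 in.
M: 188 / 9.556 = 19.674 → 19.67 in.
2XL: 201 / 9.556 = 21.035 → 21.03 in.

S 18.21 inches; M 19.67 inches; 2XL 21.03 inches.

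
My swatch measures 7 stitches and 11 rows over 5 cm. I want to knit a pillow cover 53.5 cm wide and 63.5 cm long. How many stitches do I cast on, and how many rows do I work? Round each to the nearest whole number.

Stitch gauge = 7/5 = 1.4 sts/cm; 53.5 × 1.4 = 74.90 → 75 sts.
Row gauge = 11/5 = 2.2 rows/cm; 63.5 × 2.2 = 139.70 → 140 rows.

Cast on 75 stitches and work 140 rows.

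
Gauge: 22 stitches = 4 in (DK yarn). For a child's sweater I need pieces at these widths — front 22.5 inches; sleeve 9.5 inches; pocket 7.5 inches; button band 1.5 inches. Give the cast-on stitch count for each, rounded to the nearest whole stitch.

Rate = 22/4 = 5.5 sts per in.
front: 22.5 × 5.5 = 123.75 → 124.
sleeve: 9.5 × 5.5 = 52.25 → 52.
pocket: 7.5 × 5.5 = 41.25 → 41.
button band: 1.5 × 5.5 = 8.25 → 8.

front 124; sleeve 52; pocket 41; button band 8.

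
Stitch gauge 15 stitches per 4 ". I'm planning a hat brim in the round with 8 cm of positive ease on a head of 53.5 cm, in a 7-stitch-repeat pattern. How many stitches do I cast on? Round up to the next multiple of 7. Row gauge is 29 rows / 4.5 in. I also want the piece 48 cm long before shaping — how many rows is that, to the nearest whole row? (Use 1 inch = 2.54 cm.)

Finished = 53.5 + 8 = 61.5 cm.
61.5 cm × 1/2.54 = 24.21 inches.
15/4 = 3.75 sts per in; 24.21 × 3.75 = 90.80 sts.
Next multiple of 7 → 91.
48 cm = 18.90 inches; × 6.444 = 121.78 → 122 rows.

Cast on 91 stitches; work 122 rows.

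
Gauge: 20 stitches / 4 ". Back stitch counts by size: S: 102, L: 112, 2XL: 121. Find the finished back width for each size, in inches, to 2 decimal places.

20/4 = 5 sts per in.
S: 102 / 5 = 20.400 → 20.40 in.
L: 112 / 5 = 22.400 → 22.40 in.
2XL: 121 / 5 = 24.200 → 24.20 in.

S 20.40 inches; L 22.40 inches; 2XL 24.20 inches.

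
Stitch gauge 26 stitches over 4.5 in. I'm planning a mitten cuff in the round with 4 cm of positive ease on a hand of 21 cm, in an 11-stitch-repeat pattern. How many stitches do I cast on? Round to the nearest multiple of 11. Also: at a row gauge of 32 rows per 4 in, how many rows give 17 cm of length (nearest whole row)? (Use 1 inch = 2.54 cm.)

Finished = 21 + 4 = 25 cm.
25 cm × 1/2.54 = 9.84 inches.
26/4.5 = 5.778 sts per in; 9.84 × 5.778 = 56.87 sts.
Nearest multiple of 11 → 55.
17 cm = 6.69 inches; × 8 = 53.54 → 54 rows.

Cast on 55 stitches; work 54 rows.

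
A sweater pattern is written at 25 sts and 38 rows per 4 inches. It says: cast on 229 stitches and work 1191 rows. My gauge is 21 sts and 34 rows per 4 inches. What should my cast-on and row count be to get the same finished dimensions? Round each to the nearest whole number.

Cast on 192 stitches; work 1066 rows.

Stitches: 229 × 21/25 = 192.36 → 192.
Rows: 1191 × 34/38 = 1065.63 → 1066.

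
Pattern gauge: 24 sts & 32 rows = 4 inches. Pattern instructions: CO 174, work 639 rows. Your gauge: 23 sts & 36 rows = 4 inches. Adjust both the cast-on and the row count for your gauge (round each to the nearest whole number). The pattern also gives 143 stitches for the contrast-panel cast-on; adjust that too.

Stitches: 174 × 23/24 = 166.75 → 167.
Rows: 639 × 36/32 = 718.88 → 719.
contrast-panel cast-on: 143 × 23/24 = 137.04 → 137.

Cast on 167 stitches; work 719 rows; contrast-panel cast-on 137 stitches.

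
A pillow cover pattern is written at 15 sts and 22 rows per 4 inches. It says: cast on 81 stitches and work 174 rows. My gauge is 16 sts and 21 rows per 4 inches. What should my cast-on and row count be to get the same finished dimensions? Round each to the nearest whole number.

Stitches: 81 × 16/15 = 86.40 → 86.
Rows: 174 × 21/22 = 166.09 → 166.

Cast on 86 stitches; work 166 rows.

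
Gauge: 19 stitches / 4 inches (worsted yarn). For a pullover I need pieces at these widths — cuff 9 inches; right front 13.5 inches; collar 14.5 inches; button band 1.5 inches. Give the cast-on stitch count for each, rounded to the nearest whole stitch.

cuff 43; right front 64; collar 69; button band 7.

Rate = 19/4 = 4.75 sts per in.
cuff: 9 × 4.75 = 42.75 → 43.
right front: 13.5 × 4.75 = 64.12 → 64.
collar: 14.5 × 4.75 = 68.88 → 69.
button band: 1.5 × 4.75 = 7.12 → 7.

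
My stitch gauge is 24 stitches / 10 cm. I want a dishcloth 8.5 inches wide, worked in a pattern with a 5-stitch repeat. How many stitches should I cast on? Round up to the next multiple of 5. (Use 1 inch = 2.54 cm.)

55 stitches.

8.5 in = 8.5 × 2.54 = 21.59 cm.
24 / 10 = 2.4 sts/cm.
21.59 × 2.4 = 51.82 sts.
→ 55.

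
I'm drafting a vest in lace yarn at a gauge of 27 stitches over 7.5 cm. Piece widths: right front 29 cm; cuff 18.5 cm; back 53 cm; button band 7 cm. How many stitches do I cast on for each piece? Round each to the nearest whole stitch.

right front 104; cuff 67; back 191; button band 25.

Rate = 27/7.5 = 3.6 sts per cm.
right front: 29 × 3.6 = 104.40 → 104.
cuff: 18.5 × 3.6 = 66.60 → 67.
back: 53 × 3.6 = 190.80 → 191.
button band: 7 × 3.6 = 25.20 → 25.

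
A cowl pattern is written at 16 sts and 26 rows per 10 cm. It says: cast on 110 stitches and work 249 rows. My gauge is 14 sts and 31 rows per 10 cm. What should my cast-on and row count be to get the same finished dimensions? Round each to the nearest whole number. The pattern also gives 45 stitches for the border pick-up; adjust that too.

Cast on 96 stitches; work 297 rows; border pick-up 39 stitches.

Stitches: 110 × 14/16 = 96.25 → 96.
Rows: 249 × 31/26 = 296.88 → 297.
border pick-up: 45 × 14/16 = 39.38 → 39.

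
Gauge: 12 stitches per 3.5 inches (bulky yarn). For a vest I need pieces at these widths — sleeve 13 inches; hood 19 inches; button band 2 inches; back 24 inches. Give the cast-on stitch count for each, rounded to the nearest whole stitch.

Rate = 12/3.5 = 3.429 sts per in.
sleeve: 13 × 3.429 = 44.57 → 45.
hood: 19 × 3.429 = 65.14 → 65.
button band: 2 × 3.429 = 6.86 → 7.
back: 24 × 3.429 = 82.29 → 82.

sleeve 45; hood 65; button band 7; back 82.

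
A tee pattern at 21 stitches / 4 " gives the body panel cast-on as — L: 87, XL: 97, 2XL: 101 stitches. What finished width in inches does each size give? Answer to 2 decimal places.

21/4 = 5.25 sts per in.
L: 87 / 5.25 = 16.571 → 16.57 in.
XL: 97 / 5.25 = 18.476 → 18.48 in.
2XL: 101 / 5.25 = 19.238 → 19.24 in.

L 16.57 inches; XL 18.48 inches; 2XL 19.24 inches.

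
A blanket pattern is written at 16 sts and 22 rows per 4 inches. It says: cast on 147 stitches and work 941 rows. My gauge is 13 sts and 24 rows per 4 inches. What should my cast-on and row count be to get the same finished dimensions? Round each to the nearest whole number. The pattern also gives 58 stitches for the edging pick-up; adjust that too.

Cast on 119 stitches; work 1027 rows; edging pick-up 47 stitches.

Stitches: 147 × 13/16 = 119.44 → 119.
Rows: 941 × 24/22 = 1026.55 → 1027.
edging pick-up: 58 × 13/16 = 47.12 → 47.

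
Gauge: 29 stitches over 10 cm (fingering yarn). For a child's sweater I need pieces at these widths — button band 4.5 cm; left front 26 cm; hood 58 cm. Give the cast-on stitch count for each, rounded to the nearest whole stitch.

Rate = 29/10 = 2.9 sts per cm.
button band: 4.5 × 2.9 = 13.05 → 13.
left front: 26 × 2.9 = 75.40 → 75.
hood: 58 × 2.9 = 168.20 → 168.

button band 13; left front 75; hood 168.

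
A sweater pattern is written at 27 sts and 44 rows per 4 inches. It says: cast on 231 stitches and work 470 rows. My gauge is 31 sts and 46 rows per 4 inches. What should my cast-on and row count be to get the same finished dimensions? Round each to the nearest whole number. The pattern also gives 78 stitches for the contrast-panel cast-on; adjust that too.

Cast on 265 stitches; work 491 rows; contrast-panel cast-on 90 stitches.

Stitches: 231 × 31/27 = 265.22 → 265.
Rows: 470 × 46/44 = 491.36 → 491.
contrast-panel cast-on: 78 × 31/27 = 89.56 → 90.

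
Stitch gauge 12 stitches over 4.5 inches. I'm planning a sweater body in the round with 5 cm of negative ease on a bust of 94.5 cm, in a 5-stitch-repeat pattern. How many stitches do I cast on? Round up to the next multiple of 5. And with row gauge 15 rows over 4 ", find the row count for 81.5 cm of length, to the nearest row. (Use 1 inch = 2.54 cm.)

Finished = 94.5 − 5 = 89.5 cm.
89.5 cm × 1/2.54 = 35.24 inches.
12/4.5 = 2.667 sts per in; 35.24 × 2.667 = 93.96 sts.
Next multiple of 5 → 95.
81.5 cm = 32.09 inches; × 3.75 = 120.32 → 120 rows.

Cast on 95 stitches; work 120 rows.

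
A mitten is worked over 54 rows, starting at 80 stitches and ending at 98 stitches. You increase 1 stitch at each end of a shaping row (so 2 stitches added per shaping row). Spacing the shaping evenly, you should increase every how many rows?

Stitches to add: |98 − 80| = 18.
Shaping rows needed: 18 / 2 = 9.
54 rows / 9 = every 6 rows.

Increase every 6th row.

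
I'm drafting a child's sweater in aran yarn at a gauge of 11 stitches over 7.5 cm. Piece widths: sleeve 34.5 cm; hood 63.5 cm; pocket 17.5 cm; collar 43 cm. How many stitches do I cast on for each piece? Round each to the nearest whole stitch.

sleeve 51; hood 93; pocket 26; collar 63.

Rate = 11/7.5 = 1.467 sts per cm.
sleeve: 34.5 × 1.467 = 50.60 → 51.
hood: 63.5 × 1.467 = 93.13 → 93.
pocket: 17.5 × 1.467 = 25.67 → 26.
collar: 43 × 1.467 = 63.07 → 63.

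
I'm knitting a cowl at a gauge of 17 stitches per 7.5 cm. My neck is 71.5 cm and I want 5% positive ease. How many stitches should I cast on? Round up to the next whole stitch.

171 stitches.

Finished = 71.5 × 1.05 = 75.08 cm.
17 / 7.5 = 2.267 sts per cm.
75.08 × 2.267 = 170.17 sts.
→ 171 sts.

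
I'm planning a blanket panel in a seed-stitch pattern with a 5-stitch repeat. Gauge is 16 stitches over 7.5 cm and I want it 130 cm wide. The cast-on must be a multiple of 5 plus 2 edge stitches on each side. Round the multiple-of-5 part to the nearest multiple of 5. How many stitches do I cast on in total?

279 stitches.

16 / 7.5 = 2.133 sts per cm.
130 × 2.133 = 277.33 sts.
Less 4 edge sts → 273.33 for the repeat.
Nearest multiple of 5: 275.
Add back 4 edge sts → 279.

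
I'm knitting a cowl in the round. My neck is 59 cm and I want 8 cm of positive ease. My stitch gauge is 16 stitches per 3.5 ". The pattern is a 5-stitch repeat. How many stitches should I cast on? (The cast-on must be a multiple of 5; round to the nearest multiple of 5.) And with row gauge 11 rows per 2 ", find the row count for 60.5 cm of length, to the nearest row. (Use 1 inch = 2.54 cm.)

Cast on 120 stitches; work 131 rows.

Finished = 59 + 8 = 67 cm.
67 cm × 1/2.54 = 26.38 inches.
16/3.5 = 4.571 sts per in; 26.38 × 4.571 = 120.58 sts.
Nearest multiple of 5 → 120.
60.5 cm = 23.82 inches; × 5.5 = 131.00 → 131 rows.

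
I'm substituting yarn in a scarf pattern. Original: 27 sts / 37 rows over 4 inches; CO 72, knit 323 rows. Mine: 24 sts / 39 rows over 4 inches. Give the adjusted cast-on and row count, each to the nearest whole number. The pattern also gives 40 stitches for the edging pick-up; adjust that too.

Cast on 64 stitches; work 340 rows; edging pick-up 36 stitches.

Stitches: 72 × 24/27 = 64.00 → 64.
Rows: 323 × 39/37 = 340.46 → 340.
edging pick-up: 40 × 24/27 = 35.56 → 36.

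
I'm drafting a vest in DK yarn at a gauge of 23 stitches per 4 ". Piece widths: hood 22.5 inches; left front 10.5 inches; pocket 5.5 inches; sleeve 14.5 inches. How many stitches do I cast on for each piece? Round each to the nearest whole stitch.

Rate = 23/4 = 5.75 sts per in.
hood: 22.5 × 5.75 = 129.38 → 129.
left front: 10.5 × 5.75 = 60.38 → 60.
pocket: 5.5 × 5.75 = 31.62 → 32.
sleeve: 14.5 × 5.75 = 83.38 → 83.

hood 129; left front 60; pocket 32; sleeve 83.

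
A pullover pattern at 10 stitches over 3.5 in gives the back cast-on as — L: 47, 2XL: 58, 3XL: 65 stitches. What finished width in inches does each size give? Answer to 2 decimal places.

10/3.5 = 2.857 sts per in.
L: 47 / 2.857 = 16.450 → 16.45 in.
2XL: 58 / 2.857 = 20.300 → 20.30 in.
3XL: 65 / 2.857 = 22.750 → 22.75 in.

L 16.45 inches; 2XL 20.30 inches; 3XL 22.75 inches.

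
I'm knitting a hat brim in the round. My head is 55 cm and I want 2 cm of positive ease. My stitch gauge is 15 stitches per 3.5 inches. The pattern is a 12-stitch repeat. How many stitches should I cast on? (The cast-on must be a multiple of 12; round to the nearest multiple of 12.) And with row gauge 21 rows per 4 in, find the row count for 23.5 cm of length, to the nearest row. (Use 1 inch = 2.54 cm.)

Cast on 96 stitches; work 49 rows.

Finished = 55 + 2 = 57 cm.
57 cm × 1/2.54 = 22.44 inches.
15/3.5 = 4.286 sts per in; 22.44 × 4.286 = 96.18 sts.
Nearest multiple of 12 → 96.
23.5 cm = 9.25 inches; × 5.25 = 48.57 → 49 rows.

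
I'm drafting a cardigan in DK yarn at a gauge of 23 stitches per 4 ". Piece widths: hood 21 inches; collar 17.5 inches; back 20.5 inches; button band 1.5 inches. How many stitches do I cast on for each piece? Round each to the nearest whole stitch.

hood 121; collar 101; back 118; button band 9.

Rate = 23/4 = 5.75 sts per in.
hood: 21 × 5.75 = 120.75 → 121.
collar: 17.5 × 5.75 = 100.62 → 101.
back: 20.5 × 5.75 = 117.88 → 118.
button band: 1.5 × 5.75 = 8.62 → 9.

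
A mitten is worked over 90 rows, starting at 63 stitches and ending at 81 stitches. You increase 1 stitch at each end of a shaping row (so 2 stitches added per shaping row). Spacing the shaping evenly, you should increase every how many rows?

Stitches to add: |81 − 63| = 18.
Shaping rows needed: 18 / 2 = 9.
90 rows / 9 = every 10 rows.

Increase every 10th row.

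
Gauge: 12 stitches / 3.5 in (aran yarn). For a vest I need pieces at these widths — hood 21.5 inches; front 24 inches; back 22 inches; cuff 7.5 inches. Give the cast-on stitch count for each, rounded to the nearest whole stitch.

Rate = 12/3.5 = 3.429 sts per in.
hood: 21.5 × 3.429 = 73.71 → 74.
front: 24 × 3.429 = 82.29 → 82.
back: 22 × 3.429 = 75.43 → 75.
cuff: 7.5 × 3.429 = 25.71 → 26.

hood 74; front 82; back 75; cuff 26.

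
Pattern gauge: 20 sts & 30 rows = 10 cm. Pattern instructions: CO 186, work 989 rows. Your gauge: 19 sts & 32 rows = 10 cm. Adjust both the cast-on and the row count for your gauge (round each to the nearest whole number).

Cast on 177 stitches; work 1055 rows.

Stitches: 186 × 19/20 = 176.70 → 177.
Rows: 989 × 32/30 = 1054.93 → 1055.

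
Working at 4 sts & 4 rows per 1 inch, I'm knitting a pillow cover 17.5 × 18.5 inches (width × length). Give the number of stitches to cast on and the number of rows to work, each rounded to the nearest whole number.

Cast on 70 stitches and work 74 rows.

Stitch gauge = 4/1 = 4 sts/in; 17.5 × 4 = 70.00 → 70 sts.
Row gauge = 4/1 = 4 rows/in; 18.5 × 4 = 74.00 → 74 rows.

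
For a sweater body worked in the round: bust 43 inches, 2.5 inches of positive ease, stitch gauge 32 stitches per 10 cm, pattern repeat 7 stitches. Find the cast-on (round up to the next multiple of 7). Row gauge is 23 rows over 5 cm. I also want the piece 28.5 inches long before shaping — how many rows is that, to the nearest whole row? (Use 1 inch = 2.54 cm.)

Finished = 43 + 2.5 = 45.5 inches.
45.5 inches × 2.54 = 115.57 cm.
32/10 = 3.2 sts per cm; 115.57 × 3.2 = 369.82 sts.
Next multiple of 7 → 371.
28.5 inches = 72.39 cm; × 4.6 = 332.99 → 333 rows.

Cast on 371 stitches; work 333 rows.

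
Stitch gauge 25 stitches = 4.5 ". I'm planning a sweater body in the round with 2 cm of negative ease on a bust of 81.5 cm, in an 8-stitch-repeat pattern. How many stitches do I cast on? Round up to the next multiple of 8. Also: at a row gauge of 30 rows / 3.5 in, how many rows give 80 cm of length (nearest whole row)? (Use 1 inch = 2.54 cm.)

Finished = 81.5 − 2 = 79.5 cm.
79.5 cm × 1/2.54 = 31.30 inches.
25/4.5 = 5.556 sts per in; 31.30 × 5.556 = 173.88 sts.
Next multiple of 8 → 176.
80 cm = 31.50 inches; × 8.571 = 269.97 → 270 rows.

Cast on 176 stitches; work 270 rows.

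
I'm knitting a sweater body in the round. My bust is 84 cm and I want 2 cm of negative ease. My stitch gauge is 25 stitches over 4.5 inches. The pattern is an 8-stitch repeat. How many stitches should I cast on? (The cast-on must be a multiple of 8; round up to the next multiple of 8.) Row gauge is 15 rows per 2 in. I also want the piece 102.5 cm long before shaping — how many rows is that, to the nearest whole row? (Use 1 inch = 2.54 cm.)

Finished = 84 − 2 = 82 cm.
82 cm × 1/2.54 = 32.28 inches.
25/4.5 = 5.556 sts per in; 32.28 × 5.556 = 179.35 sts.
Next multiple of 8 → 184.
102.5 cm = 40.35 inches; × 7.5 = 302.66 → 303 rows.

Cast on 184 stitches; work 303 rows.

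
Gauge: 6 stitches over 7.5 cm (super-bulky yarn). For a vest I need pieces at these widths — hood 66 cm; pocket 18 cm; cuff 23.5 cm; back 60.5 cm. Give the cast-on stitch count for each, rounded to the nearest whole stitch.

Rate = 6/7.5 = 0.8 sts per cm.
hood: 66 × 0.8 = 52.80 → 53.
pocket: 18 × 0.8 = 14.40 → 14.
cuff: 23.5 × 0.8 = 18.80 → 19.
back: 60.5 × 0.8 = 48.40 → 48.

hood 53; pocket 14; cuff 19; back 48.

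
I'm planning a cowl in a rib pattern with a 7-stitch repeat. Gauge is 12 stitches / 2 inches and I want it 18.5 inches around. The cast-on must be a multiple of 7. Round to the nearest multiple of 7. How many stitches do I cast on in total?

CO 112 sts.

12 / 2 = 6 sts per inch.
18.5 × 6 = 111.00 sts.
Nearest multiple of 7: 112.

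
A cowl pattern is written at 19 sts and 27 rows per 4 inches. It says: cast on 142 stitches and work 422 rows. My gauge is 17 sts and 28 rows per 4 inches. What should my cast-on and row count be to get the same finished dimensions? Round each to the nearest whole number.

Stitches: 142 × 17/19 = 127.05 → 127.
Rows: 422 × 28/27 = 437.63 → 438.

Cast on 127 stitches; work 438 rows.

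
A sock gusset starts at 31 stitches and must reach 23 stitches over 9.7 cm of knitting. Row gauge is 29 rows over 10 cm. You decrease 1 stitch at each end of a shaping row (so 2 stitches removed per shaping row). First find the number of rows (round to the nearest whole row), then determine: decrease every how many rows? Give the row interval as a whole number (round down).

Rows = 9.7 × 2.9 = 28.1 → 28 rows.
Stitches to remove: 8 → 4 shaping rows (at 2 st each).
28 / 4 = 7.00 → every 7 rows.

Decrease every 7th row.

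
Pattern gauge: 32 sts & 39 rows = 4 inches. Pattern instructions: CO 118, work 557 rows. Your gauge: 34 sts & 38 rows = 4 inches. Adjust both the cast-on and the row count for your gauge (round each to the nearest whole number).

Stitches: 118 × 34/32 = 125.38 → 125.
Rows: 557 × 38/39 = 542.72 → 543.

Cast on 125 stitches; work 543 rows.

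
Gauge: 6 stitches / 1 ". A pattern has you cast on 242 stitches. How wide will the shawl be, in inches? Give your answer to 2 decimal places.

6 stitches / 1 inch = 6 stitches per inch.
242 / 6 = 40.333 inches.

40.33 inches.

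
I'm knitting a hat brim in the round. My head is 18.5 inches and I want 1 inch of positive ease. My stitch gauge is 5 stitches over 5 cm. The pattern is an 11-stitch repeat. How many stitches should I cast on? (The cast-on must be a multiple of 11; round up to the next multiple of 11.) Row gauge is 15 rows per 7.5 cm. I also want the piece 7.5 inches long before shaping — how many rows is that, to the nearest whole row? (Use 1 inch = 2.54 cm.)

Finished = 18.5 + 1 = 19.5 inches.
19.5 inches × 2.54 = 49.53 cm.
5/5 = 1 sts per cm; 49.53 × 1 = 49.53 sts.
Next multiple of 11 → 55.
7.5 inches = 19.05 cm; × 2 = 38.10 → 38 rows.

Cast on 55 stitches; work 38 rows.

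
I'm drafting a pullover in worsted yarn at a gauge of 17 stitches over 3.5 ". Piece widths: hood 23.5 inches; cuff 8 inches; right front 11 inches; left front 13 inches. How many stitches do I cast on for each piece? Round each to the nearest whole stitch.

hood 114; cuff 39; right front 53; left front 63.

Rate = 17/3.5 = 4.857 sts per in.
hood: 23.5 × 4.857 = 114.14 → 114.
cuff: 8 × 4.857 = 38.86 → 39.
right front: 11 × 4.857 = 53.43 → 53.
left front: 13 × 4.857 = 63.14 → 63.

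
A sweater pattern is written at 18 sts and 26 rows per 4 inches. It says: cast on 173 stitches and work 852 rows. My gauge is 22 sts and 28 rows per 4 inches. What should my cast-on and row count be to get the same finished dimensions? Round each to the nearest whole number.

Stitches: 173 × 22/18 = 211.44 → 211.
Rows: 852 × 28/26 = 917.54 → 918.

Cast on 211 stitches; work 918 rows.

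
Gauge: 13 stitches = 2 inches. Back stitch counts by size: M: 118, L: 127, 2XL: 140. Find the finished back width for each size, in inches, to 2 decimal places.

13/2 = 6.5 sts per in.
M: 118 / 6.5 = 18.154 → 18.15 in.
L: 127 / 6.5 = 19.538 → 19.54 in.
2XL: 140 / 6.5 = 21.538 → 21.54 in.

M 18.15 inches; L 19.54 inches; 2XL 21.54 inches.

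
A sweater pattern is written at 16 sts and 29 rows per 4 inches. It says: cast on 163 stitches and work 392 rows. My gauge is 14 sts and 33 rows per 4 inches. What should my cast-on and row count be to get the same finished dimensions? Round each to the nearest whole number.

Stitches: 163 × 14/16 = 142.62 → 143.
Rows: 392 × 33/29 = 446.07 → 446.

Cast on 143 stitches; work 446 rows.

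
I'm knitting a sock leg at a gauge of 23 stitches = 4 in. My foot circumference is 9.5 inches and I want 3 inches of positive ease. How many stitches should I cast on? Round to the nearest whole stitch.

Cast on 72 stitches.

Finished = 9.5 + 3 = 12.5 in.
23 / 4 = 5.75 sts per inch.
12.50 × 5.75 = 71.88 sts.
→ 72 sts.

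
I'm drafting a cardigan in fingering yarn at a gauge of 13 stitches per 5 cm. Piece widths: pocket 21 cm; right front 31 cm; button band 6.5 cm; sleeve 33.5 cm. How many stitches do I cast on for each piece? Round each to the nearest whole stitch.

pocket 55; right front 81; button band 17; sleeve 87.

Rate = 13/5 = 2.6 sts per cm.
pocket: 21 × 2.6 = 54.60 → 55.
right front: 31 × 2.6 = 80.60 → 81.
button band: 6.5 × 2.6 = 16.90 → 17.
sleeve: 33.5 × 2.6 = 87.10 → 87.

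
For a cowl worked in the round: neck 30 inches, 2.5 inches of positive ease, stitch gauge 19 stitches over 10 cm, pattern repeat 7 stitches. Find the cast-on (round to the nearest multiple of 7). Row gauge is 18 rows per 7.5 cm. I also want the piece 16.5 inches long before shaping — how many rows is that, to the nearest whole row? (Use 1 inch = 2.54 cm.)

Finished = 30 + 2.5 = 32.5 inches.
32.5 inches × 2.54 = 82.55 cm.
19/10 = 1.9 sts per cm; 82.55 × 1.9 = 156.84 sts.
Nearest multiple of 7 → 154.
16.5 inches = 41.91 cm; × 2.4 = 100.58 → 101 rows.

Cast on 154 stitches; work 101 rows.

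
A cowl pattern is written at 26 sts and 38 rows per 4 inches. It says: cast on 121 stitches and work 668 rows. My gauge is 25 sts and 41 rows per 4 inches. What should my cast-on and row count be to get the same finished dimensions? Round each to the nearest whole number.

Cast on 116 stitches; work 721 rows.

Stitches: 121 × 25/26 = 116.35 → 116.
Rows: 668 × 41/38 = 720.74 → 721.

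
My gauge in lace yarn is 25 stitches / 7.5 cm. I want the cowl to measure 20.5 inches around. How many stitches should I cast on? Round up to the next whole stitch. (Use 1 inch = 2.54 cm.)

174 stitches.

20.5 in = 52.07 cm.
25 stitches / 7.5 cm = 3.333 stitches per cm.
52.07 × 3.333 = 173.57 stitches.
Round up → 174.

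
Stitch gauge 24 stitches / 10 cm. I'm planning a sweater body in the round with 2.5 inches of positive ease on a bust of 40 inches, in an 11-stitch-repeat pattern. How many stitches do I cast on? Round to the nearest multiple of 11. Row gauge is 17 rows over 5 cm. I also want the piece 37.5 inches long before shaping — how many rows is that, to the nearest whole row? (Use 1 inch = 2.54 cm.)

Finished = 40 + 2.5 = 42.5 inches.
42.5 inches × 2.54 = 107.95 cm.
24/10 = 2.4 sts per cm; 107.95 × 2.4 = 259.08 sts.
Nearest multiple of 11 → 264.
37.5 inches = 95.25 cm; × 3.4 = 323.85 → 324 rows.

Cast on 264 stitches; work 324 rows.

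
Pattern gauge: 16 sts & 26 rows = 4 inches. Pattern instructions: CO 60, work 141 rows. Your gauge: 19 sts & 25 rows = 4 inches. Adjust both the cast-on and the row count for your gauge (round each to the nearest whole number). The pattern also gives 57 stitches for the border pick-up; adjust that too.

Cast on 71 stitches; work 136 rows; border pick-up 68 stitches.

Stitches: 60 × 19/16 = 71.25 → 71.
Rows: 141 × 25/26 = 135.58 → 136.
border pick-up: 57 × 19/16 = 67.69 → 68.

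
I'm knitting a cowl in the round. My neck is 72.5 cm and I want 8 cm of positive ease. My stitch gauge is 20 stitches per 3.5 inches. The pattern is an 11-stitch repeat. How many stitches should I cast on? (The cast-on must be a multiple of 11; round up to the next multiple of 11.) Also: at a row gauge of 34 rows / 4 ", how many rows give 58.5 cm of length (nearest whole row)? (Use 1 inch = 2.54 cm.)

Cast on 187 stitches; work 196 rows.

Finished = 72.5 + 8 = 80.5 cm.
80.5 cm × 1/2.54 = 31.69 inches.
20/3.5 = 5.714 sts per in; 31.69 × 5.714 = 181.10 sts.
Next multiple of 11 → 187.
58.5 cm = 23.03 inches; × 8.5 = 195.77 → 196 rows.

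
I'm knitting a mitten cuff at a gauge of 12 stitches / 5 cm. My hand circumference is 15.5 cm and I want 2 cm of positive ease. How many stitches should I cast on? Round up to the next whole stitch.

Finished = 15.5 + 2 = 17.5 cm.
12 / 5 = 2.4 sts per cm.
17.50 × 2.4 = 42.00 sts.

42 stitches.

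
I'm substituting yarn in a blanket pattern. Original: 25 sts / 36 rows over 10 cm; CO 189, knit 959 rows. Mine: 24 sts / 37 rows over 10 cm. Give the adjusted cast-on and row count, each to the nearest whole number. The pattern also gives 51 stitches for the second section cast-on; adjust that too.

Stitches: 189 × 24/25 = 181.44 → 181.
Rows: 959 × 37/36 = 985.64 → 986.
second section cast-on: 51 × 24/25 = 48.96 → 49.

Cast on 181 stitches; work 986 rows; second section cast-on 49 stitches.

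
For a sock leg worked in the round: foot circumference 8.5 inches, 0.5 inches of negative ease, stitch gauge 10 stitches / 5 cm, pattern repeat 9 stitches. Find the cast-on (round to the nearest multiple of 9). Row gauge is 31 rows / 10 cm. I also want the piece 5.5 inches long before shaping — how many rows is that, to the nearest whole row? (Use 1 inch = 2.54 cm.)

Cast on 45 stitches; work 43 rows.

Finished = 8.5 − 0.5 = 8 inches.
8 inches × 2.54 = 20.32 cm.
10/5 = 2 sts per cm; 20.32 × 2 = 40.64 sts.
Nearest multiple of 9 → 45.
5.5 inches = 13.97 cm; × 3.1 = 43.31 → 43 rows.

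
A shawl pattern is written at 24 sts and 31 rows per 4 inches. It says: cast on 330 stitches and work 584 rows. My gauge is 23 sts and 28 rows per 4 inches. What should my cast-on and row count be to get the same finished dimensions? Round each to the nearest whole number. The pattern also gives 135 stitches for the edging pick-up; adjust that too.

Cast on 316 stitches; work 527 rows; edging pick-up 129 stitches.

Stitches: 330 × 23/24 = 316.25 → 316.
Rows: 584 × 28/31 = 527.48 → 527.
edging pick-up: 135 × 23/24 = 129.38 → 129.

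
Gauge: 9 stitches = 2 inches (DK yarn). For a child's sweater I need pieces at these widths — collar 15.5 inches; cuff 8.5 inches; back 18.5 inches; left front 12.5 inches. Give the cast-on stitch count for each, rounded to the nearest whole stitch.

Rate = 9/2 = 4.5 sts per in.
collar: 15.5 × 4.5 = 69.75 → 70.
cuff: 8.5 × 4.5 = 38.25 → 38.
back: 18.5 × 4.5 = 83.25 → 83.
left front: 12.5 × 4.5 = 56.25 → 56.

collar 70; cuff 38; back 83; left front 56.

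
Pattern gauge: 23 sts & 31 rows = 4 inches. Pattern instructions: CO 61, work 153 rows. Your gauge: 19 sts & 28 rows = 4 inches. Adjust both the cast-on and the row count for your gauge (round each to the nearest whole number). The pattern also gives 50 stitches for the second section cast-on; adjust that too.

Stitches: 61 × 19/23 = 50.39 → 50.
Rows: 153 × 28/31 = 138.19 → 138.
second section cast-on: 50 × 19/23 = 41.30 → 41.

Cast on 50 stitches; work 138 rows; second section cast-on 41 stitches.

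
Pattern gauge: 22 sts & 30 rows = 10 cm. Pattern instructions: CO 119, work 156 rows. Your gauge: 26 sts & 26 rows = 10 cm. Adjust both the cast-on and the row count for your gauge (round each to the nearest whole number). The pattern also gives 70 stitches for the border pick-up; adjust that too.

Stitches: 119 × 26/22 = 140.64 → 141.
Rows: 156 × 26/30 = 135.20 → 135.
border pick-up: 70 × 26/22 = 82.73 → 83.

Cast on 141 stitches; work 135 rows; border pick-up 83 stitches.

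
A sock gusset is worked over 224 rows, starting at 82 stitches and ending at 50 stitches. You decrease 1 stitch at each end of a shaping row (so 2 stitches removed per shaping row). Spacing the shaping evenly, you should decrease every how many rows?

Stitches to remove: |50 − 82| = 32.
Shaping rows needed: 32 / 2 = 16.
224 rows / 16 = every 14 rows.

Decrease every 14th row.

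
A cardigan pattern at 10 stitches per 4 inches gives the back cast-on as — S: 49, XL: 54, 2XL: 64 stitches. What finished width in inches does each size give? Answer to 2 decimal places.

10/4 = 2.5 sts per in.
S: 49 / 2.5 = 19.600 → 19.60 in.
XL: 54 / 2.5 = 21.600 → 21.60 in.
2XL: 64 / 2.5 = 25.600 → 25.60 in.

S 19.60 inches; XL 21.60 inches; 2XL 25.60 inches.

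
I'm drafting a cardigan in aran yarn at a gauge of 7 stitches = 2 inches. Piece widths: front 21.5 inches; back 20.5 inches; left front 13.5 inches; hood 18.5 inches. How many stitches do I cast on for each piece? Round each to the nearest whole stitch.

front 75; back 72; left front 47; hood 65.

Rate = 7/2 = 3.5 sts per in.
front: 21.5 × 3.5 = 75.25 → 75.
back: 20.5 × 3.5 = 71.75 → 72.
left front: 13.5 × 3.5 = 47.25 → 47.
hood: 18.5 × 3.5 = 64.75 → 65.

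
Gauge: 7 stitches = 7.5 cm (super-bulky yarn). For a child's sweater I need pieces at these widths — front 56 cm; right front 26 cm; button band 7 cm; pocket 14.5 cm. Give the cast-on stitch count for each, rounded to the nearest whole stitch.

front 52; right front 24; button band 7; pocket 14.

Rate = 7/7.5 = 0.933 sts per cm.
front: 56 × 0.933 = 52.27 → 52.
right front: 26 × 0.933 = 24.27 → 24.
button band: 7 × 0.933 = 6.53 → 7.
pocket: 14.5 × 0.933 = 13.53 → 14.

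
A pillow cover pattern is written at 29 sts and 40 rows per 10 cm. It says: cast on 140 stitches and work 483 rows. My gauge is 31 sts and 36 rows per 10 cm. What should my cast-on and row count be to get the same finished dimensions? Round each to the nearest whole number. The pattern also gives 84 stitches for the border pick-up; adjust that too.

Cast on 150 stitches; work 435 rows; border pick-up 90 stitches.

Stitches: 140 × 31/29 = 149.66 → 150.
Rows: 483 × 36/40 = 434.70 → 435.
border pick-up: 84 × 31/29 = 89.79 → 90.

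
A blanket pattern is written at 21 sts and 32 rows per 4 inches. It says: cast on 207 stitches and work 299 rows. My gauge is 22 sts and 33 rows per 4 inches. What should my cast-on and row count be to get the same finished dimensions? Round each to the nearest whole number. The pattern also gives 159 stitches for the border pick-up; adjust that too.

Cast on 217 stitches; work 308 rows; border pick-up 167 stitches.

Stitches: 207 × 22/21 = 216.86 → 217.
Rows: 299 × 33/32 = 308.34 → 308.
border pick-up: 159 × 22/21 = 166.57 → 167.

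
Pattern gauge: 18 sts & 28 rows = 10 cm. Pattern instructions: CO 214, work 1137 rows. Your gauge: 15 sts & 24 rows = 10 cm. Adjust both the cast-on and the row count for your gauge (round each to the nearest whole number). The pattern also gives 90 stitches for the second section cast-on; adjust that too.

Stitches: 214 × 15/18 = 178.33 → 178.
Rows: 1137 × 24/28 = 974.57 → 975.
second section cast-on: 90 × 15/18 = 75.00 → 75.

Cast on 178 stitches; work 975 rows; second section cast-on 75 stitches.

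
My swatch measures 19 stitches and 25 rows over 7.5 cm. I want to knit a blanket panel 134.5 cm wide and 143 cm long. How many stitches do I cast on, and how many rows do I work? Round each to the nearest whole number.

Stitch gauge = 19/7.5 = 2.533 sts/cm; 134.5 × 2.533 = 340.73 → 341 sts.
Row gauge = 25/7.5 = 3.333 rows/cm; 143 × 3.333 = 476.67 → 477 rows.

Cast on 341 stitches and work 477 rows.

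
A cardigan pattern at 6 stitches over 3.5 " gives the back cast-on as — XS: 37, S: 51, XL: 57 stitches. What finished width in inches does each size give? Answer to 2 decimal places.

XS 21.58 inches; S 29.75 inches; XL 33.25 inches.

6/3.5 = 1.714 sts per in.
XS: 37 / 1.714 = 21.583 → 21.58 in.
S: 51 / 1.714 = 29.750 → 29.75 in.
XL: 57 / 1.714 = 33.250 → 33.25 in.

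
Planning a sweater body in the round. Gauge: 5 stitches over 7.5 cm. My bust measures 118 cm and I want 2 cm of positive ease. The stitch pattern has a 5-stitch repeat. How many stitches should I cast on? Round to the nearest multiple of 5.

Finished = 118 + 2 = 120 cm.
5 / 7.5 = 0.667 sts/cm.
120 × 0.667 = 80.00 sts.
Nearest multiple of 5: 80.

CO 80 sts.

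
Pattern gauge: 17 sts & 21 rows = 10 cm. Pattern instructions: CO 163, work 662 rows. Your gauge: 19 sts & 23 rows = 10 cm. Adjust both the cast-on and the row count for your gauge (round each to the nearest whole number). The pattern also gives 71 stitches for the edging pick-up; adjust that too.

Cast on 182 stitches; work 725 rows; edging pick-up 79 stitches.

Stitches: 163 × 19/17 = 182.18 → 182.
Rows: 662 × 23/21 = 725.05 → 725.
edging pick-up: 71 × 19/17 = 79.35 → 79.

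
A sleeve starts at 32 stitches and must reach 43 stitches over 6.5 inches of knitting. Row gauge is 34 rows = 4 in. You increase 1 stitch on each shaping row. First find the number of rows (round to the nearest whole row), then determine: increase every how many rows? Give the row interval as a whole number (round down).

Increase every 5th row.

Rows = 6.5 × 8.5 = 55.2 → 55 rows.
Stitches to add: 11 → 11 shaping rows (at 1 st each).
55 / 11 = 5.00 → every 5 rows.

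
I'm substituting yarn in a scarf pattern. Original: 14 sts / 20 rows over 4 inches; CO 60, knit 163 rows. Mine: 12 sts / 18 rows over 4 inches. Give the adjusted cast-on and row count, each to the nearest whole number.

Cast on 51 stitches; work 147 rows.

Stitches: 60 × 12/14 = 51.43 → 51.
Rows: 163 × 18/20 = 146.70 → 147.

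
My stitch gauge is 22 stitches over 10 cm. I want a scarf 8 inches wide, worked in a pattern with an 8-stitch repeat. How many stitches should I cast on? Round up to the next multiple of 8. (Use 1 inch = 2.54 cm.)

8 in = 8 × 2.54 = 20.32 cm.
22 / 10 = 2.2 sts/cm.
20.32 × 2.2 = 44.70 sts.
→ 48.

CO 48 sts.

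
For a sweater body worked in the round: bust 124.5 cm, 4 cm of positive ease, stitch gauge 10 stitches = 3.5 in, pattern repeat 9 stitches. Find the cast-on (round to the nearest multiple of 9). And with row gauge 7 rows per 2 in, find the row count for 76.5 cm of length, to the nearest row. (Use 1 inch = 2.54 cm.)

Finished = 124.5 + 4 = 128.5 cm.
128.5 cm × 1/2.54 = 50.59 inches.
10/3.5 = 2.857 sts per in; 50.59 × 2.857 = 144.54 sts.
Nearest multiple of 9 → 144.
76.5 cm = 30.12 inches; × 3.5 = 105.41 → 105 rows.

Cast on 144 stitches; work 105 rows.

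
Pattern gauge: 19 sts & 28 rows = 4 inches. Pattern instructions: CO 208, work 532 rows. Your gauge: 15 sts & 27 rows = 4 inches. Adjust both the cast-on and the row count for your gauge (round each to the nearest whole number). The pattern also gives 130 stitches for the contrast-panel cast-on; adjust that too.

Stitches: 208 × 15/19 = 164.21 → 164.
Rows: 532 × 27/28 = 513.00 → 513.
contrast-panel cast-on: 130 × 15/19 = 102.63 → 103.

Cast on 164 stitches; work 513 rows; contrast-panel cast-on 103 stitches.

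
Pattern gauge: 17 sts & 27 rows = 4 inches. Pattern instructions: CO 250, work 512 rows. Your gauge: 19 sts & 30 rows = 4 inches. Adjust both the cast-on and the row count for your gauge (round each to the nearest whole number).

Cast on 279 stitches; work 569 rows.

Stitches: 250 × 19/17 = 279.41 → 279.
Rows: 512 × 30/27 = 568.89 → 569.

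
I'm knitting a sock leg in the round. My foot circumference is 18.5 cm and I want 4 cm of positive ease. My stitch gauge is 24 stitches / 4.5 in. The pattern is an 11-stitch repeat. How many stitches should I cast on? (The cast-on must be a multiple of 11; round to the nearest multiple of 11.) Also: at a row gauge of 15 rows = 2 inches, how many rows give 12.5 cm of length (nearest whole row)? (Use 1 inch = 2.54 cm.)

Cast on 44 stitches; work 37 rows.

Finished = 18.5 + 4 = 22.5 cm.
22.5 cm × 1/2.54 = 8.86 inches.
24/4.5 = 5.333 sts per in; 8.86 × 5.333 = 47.24 sts.
Nearest multiple of 11 → 44.
12.5 cm = 4.92 inches; × 7.5 = 36.91 → 37 rows.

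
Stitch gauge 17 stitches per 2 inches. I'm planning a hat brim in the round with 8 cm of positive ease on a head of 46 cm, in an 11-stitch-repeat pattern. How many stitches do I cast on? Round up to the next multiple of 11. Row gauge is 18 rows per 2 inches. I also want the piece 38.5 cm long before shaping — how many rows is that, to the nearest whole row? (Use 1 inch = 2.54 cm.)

Cast on 187 stitches; work 136 rows.

Finished = 46 + 8 = 54 cm.
54 cm × 1/2.54 = 21.26 inches.
17/2 = 8.5 sts per in; 21.26 × 8.5 = 180.71 sts.
Next multiple of 11 → 187.
38.5 cm = 15.16 inches; × 9 = 136.42 → 136 rows.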